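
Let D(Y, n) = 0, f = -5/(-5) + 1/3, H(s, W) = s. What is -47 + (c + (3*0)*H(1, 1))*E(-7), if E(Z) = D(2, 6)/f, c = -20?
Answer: -47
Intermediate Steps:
f = 4/3 (f = -5*(-⅕) + 1*(⅓) = 1 + ⅓ = 4/3 ≈ 1.3333)
E(Z) = 0 (E(Z) = 0/(4/3) = 0*(¾) = 0)
-47 + (c + (3*0)*H(1, 1))*E(-7) = -47 + (-20 + (3*0)*1)*0 = -47 + (-20 + 0*1)*0 = -47 + (-20 + 0)*0 = -47 - 20*0 = -47 + 0 = -47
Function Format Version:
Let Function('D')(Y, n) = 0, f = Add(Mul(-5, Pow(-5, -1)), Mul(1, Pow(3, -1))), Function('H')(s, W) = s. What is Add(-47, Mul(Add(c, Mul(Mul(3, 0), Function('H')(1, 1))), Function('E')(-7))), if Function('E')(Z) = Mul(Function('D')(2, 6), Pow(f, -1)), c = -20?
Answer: -47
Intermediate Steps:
f = Rational(4, 3) (f = Add(Mul(-5, Rational(-1, 5)), Mul(1, Rational(1, 3))) = Add(1, Rational(1, 3)) = Rational(4, 3) ≈ 1.3333)
Function('E')(Z) = 0 (Function('E')(Z) = Mul(0, Pow(Rational(4, 3), -1)) = Mul(0, Rational(3, 4)) = 0)
Add(-47, Mul(Add(c, Mul(Mul(3, 0), Function('H')(1, 1))), Function('E')(-7))) = Add(-47, Mul(Add(-20, Mul(Mul(3, 0), 1)), 0)) = Add(-47, Mul(Add(-20, Mul(0, 1)), 0)) = Add(-47, Mul(Add(-20, 0), 0)) = Add(-47, Mul(-20, 0)) = Add(-47, 0) = -47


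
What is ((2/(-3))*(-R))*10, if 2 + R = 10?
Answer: 160/3 ≈ 53.333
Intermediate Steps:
R = 8 (R = -2 + 10 = 8)
((2/(-3))*(-R))*10 = ((2/(-3))*(-1*8))*10 = ((2*(-⅓))*(-8))*10 = -⅔*(-8)*10 = (16/3)*10 = 160/3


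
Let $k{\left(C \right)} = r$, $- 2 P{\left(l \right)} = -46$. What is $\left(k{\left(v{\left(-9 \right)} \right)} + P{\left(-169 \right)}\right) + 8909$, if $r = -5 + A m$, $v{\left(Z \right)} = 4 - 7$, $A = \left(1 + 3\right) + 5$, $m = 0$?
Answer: $8927$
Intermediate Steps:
$P{\left(l \right)} = 23$ ($P{\left(l \right)} = \left(- \frac{1}{2}\right) \left(-46\right) = 23$)
$A = 9$ ($A = 4 + 5 = 9$)
$v{\left(Z \right)} = -3$ ($v{\left(Z \right)} = 4 - 7 = -3$)
$r = -5$ ($r = -5 + 9 \cdot 0 = -5 + 0 = -5$)
$k{\left(C \right)} = -5$
$\left(k{\left(v{\left(-9 \right)} \right)} + P{\left(-169 \right)}\right) + 8909 = \left(-5 + 23\right) + 8909 = 18 + 8909 = 8927$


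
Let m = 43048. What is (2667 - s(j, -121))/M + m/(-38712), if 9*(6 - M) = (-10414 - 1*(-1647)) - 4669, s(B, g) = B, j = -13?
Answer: 4412699/6527811 ≈ 0.67598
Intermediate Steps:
M = 13490/9 (M = 6 - ((-10414 - 1*(-1647)) - 4669)/9 = 6 - ((-10414 + 1647) - 4669)/9 = 6 - (-8767 - 4669)/9 = 6 - ⅑*(-13436) = 6 + 13436/9 = 13490/9 ≈ 1498.9)
(2667 - s(j, -121))/M + m/(-38712) = (2667 - 1*(-13))/(13490/9) + 43048/(-38712) = (2667 + 13)*(9/13490) + 43048*(-1/38712) = 2680*(9/13490) - 5381/4839 = 2412/1349 - 5381/4839 = 4412699/6527811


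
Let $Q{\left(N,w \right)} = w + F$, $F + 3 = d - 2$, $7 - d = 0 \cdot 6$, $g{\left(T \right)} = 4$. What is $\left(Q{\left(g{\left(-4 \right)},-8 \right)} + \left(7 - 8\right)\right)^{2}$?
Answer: $49$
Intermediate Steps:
$d = 7$ ($d = 7 - 0 \cdot 6 = 7 - 0 = 7 + 0 = 7$)
$F = 2$ ($F = -3 + \left(7 - 2\right) = -3 + 5 = 2$)
$Q{\left(N,w \right)} = 2 + w$ ($Q{\left(N,w \right)} = w + 2 = 2 + w$)
$\left(Q{\left(g{\left(-4 \right)},-8 \right)} + \left(7 - 8\right)\right)^{2} = \left(\left(2 - 8\right) + \left(7 - 8\right)\right)^{2} = \left(-6 + \left(7 - 8\right)\right)^{2} = \left(-6 - 1\right)^{2} = \left(-7\right)^{2} = 49$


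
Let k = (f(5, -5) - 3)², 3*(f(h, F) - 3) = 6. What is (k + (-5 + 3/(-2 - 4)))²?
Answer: 9/4 ≈ 2.2500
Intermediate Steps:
f(h, F) = 5 (f(h, F) = 3 + (⅓)*6 = 3 + 2 = 5)
k = 4 (k = (5 - 3)² = 2² = 4)
(k + (-5 + 3/(-2 - 4)))² = (4 + (-5 + 3/(-2 - 4)))² = (4 + (-5 + 3/(-6)))² = (4 + (-5 - ⅙*3))² = (4 + (-5 - ½))² = (4 - 11/2)² = (-3/2)² = 9/4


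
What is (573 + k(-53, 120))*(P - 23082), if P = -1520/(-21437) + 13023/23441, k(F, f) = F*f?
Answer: 67120514137898901/502504717 ≈ 1.3357e+8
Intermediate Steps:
P = 314804371/502504717 (P = -1520*(-1/21437) + 13023*(1/23441) = 1520/21437 + 13023/23441 = 314804371/502504717 ≈ 0.62647)
(573 + k(-53, 120))*(P - 23082) = (573 - 53*120)*(314804371/502504717 - 23082) = (573 - 6360)*(-11598499073423/502504717) = -5787*(-11598499073423/502504717) = 67120514137898901/502504717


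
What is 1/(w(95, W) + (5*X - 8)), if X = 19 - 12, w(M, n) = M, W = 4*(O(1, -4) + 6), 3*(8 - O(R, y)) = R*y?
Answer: 1/122 ≈ 0.0081967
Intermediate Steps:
O(R, y) = 8 - R*y/3
W = 184/3 (W = 4*((8 - 1/3*1*(-4)) + 6) = 4*((8 + 4/3) + 6) = 4*(28/3 + 6) = 4*(46/3) = 184/3 ≈ 61.333)
X = 7
1/(w(95, W) + (5*X - 8)) = 1/(95 + (5*7 - 8)) = 1/(95 + (35 - 8)) = 1/(95 + 27) = 1/122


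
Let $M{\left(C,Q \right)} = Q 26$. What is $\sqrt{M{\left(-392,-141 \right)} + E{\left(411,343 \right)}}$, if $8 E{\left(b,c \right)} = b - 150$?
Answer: $\frac{i \sqrt{58134}}{4} \approx 60.277 i$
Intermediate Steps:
$E{\left(b,c \right)} = - \frac{75}{4} + \frac{b}{8}$ ($E{\left(b,c \right)} = \frac{b - 150}{8} = \frac{-150 + b}{8} = - \frac{75}{4} + \frac{b}{8}$)
$M{\left(C,Q \right)} = 26 Q$
$\sqrt{M{\left(-392,-141 \right)} + E{\left(411,343 \right)}} = \sqrt{26 \left(-141\right) + \left(- \frac{75}{4} + \frac{1}{8} \cdot 411\right)} = \sqrt{-3666 + \left(- \frac{75}{4} + \frac{411}{8}\right)} = \sqrt{-3666 + \frac{261}{8}} = \sqrt{- \frac{29067}{8}} = \frac{i \sqrt{58134}}{4}$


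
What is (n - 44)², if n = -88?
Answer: 17424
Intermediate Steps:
(n - 44)² = (-88 - 44)² = (-132)² = 17424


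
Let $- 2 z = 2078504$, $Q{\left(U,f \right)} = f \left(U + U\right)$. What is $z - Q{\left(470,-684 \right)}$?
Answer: $-396292$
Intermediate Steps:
$Q{\left(U,f \right)} = 2 U f$ ($Q{\left(U,f \right)} = f 2 U = 2 U f$)
$z = -1039252$ ($z = \left(- \frac{1}{2}\right) 2078504 = -1039252$)
$z - Q{\left(470,-684 \right)} = -1039252 - 2 \cdot 470 \left(-684\right) = -1039252 - -642960 = -1039252 + 642960 = -396292$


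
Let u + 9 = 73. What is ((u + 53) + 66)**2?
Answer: 33489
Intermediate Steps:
u = 64 (u = -9 + 73 = 64)
((u + 53) + 66)**2 = ((64 + 53) + 66)**2 = (117 + 66)**2 = 183**2 = 33489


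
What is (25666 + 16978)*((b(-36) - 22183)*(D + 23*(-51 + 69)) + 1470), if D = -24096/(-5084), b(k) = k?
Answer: -504200624915568/1271 ≈ -3.9670e+11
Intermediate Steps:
D = 6024/1271 (D = -24096*(-1/5084) = 6024/1271 ≈ 4.7396)
(25666 + 16978)*((b(-36) - 22183)*(D + 23*(-51 + 69)) + 1470) = (25666 + 16978)*((-36 - 22183)*(6024/1271 + 23*(-51 + 69)) + 1470) = 42644*(-22219*(6024/1271 + 23*18) + 1470) = 42644*(-22219*(6024/1271 + 414) + 1470) = 42644*(-22219*532218/1271 + 1470) = 42644*(-11825351742/1271 + 1470) = 42644*(-11823483372/1271) = -504200624915568/1271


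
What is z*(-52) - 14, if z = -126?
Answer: 6538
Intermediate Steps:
z*(-52) - 14 = -126*(-52) - 14 = 6552 - 14 = 6538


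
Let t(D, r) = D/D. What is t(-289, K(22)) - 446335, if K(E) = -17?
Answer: -446334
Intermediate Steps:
t(D, r) = 1
t(-289, K(22)) - 446335 = 1 - 446335 = -446334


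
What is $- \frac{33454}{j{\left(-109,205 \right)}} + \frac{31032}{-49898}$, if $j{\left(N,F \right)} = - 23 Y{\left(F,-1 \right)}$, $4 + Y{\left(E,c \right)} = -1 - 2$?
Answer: $- \frac{837141922}{4016789} \approx -208.41$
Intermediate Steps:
$Y{\left(E,c \right)} = -7$ ($Y{\left(E,c \right)} = -4 - 3 = -7$)
$j{\left(N,F \right)} = 161$ ($j{\left(N,F \right)} = \left(-23\right) \left(-7\right) = 161$)
$- \frac{33454}{j{\left(-109,205 \right)}} + \frac{31032}{-49898} = - \frac{33454}{161} + \frac{31032}{-49898} = \left(-33454\right) \frac{1}{161} + 31032 \left(- \frac{1}{49898}\right) = - \frac{33454}{161} - \frac{15516}{24949} = - \frac{837141922}{4016789}$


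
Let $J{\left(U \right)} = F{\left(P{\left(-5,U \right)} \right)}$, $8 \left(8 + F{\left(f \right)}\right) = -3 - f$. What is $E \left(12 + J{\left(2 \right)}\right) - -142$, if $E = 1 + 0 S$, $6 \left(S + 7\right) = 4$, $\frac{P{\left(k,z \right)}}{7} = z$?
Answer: $\frac{1151}{8} \approx 143.88$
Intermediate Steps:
$P{\left(k,z \right)} = 7 z$
$F{\left(f \right)} = - \frac{67}{8} - \frac{f}{8}$ ($F{\left(f \right)} = -8 + \frac{-3 - f}{8} = -8 - \left(\frac{3}{8} + \frac{f}{8}\right) = - \frac{67}{8} - \frac{f}{8}$)
$S = - \frac{19}{3}$ ($S = -7 + \frac{1}{6} \cdot 4 = -7 + \frac{2}{3} = - \frac{19}{3} \approx -6.3333$)
$J{\left(U \right)} = - \frac{67}{8} - \frac{7 U}{8}$
$E = 1$ ($E = 1 + 0 \left(- \frac{19}{3}\right) = 1 + 0 = 1$)
$E \left(12 + J{\left(2 \right)}\right) - -142 = 1 \left(12 - \frac{81}{8}\right) - -142 = 1 \left(12 - \frac{81}{8}\right) + 142 = 1 \cdot \frac{15}{8} + 142 = \frac{15}{8} + 142 = \frac{1151}{8}$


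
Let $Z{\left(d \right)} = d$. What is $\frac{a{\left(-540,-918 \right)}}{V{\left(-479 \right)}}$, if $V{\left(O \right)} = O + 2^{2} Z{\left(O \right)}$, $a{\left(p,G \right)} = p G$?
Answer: $- \frac{99144}{479} \approx -206.98$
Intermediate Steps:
$a{\left(p,G \right)} = G p$
$V{\left(O \right)} = 5 O$ ($V{\left(O \right)} = O + 2^{2} O = O + 4 O = 5 O$)
$\frac{a{\left(-540,-918 \right)}}{V{\left(-479 \right)}} = \frac{\left(-918\right) \left(-540\right)}{5 \left(-479\right)} = \frac{495720}{-2395} = 495720 \left(- \frac{1}{2395}\right) = - \frac{99144}{479}$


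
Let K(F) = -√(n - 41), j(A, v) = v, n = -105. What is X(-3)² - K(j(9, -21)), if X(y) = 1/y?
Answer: ⅑ + I*√146 ≈ 0.11111 + 12.083*I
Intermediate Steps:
K(F) = -I*√146 (K(F) = -√(-105 - 41) = -√(-146) = -I*√146)
X(-3)² - K(j(9, -21)) = (1/(-3))² - (-1)*I*√146 = (-⅓)² + I*√146 = ⅑ + I*√146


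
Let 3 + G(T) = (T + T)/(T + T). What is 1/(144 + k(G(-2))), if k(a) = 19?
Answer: 1/163 ≈ 0.0061350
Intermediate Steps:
G(T) = -2 (G(T) = -3 + (T + T)/(T + T) = -3 + (2*T)/((2*T)) = -3 + (2*T)*(1/(2*T)) = -3 + 1 = -2)
1/(144 + k(G(-2))) = 1/(144 + 19) = 1/163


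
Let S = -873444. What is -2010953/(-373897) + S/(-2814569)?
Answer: 5986544065525/1052358905393 ≈ 5.6887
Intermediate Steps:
-2010953/(-373897) + S/(-2814569) = -2010953/(-373897) - 873444/(-2814569) = -2010953*(-1/373897) - 873444*(-1/2814569) = 2010953/373897 + 873444/2814569 = 5986544065525/1052358905393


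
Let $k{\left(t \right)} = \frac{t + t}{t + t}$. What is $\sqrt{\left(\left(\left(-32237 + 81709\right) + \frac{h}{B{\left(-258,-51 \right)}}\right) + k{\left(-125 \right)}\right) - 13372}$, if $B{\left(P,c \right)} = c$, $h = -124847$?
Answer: $\frac{\sqrt{100265898}}{51} \approx 196.34$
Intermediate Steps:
$k{\left(t \right)} = 1$ ($k{\left(t \right)} = \frac{2 t}{2 t} = 2 t \frac{1}{2 t} = 1$)
$\sqrt{\left(\left(\left(-32237 + 81709\right) + \frac{h}{B{\left(-258,-51 \right)}}\right) + k{\left(-125 \right)}\right) - 13372} = \sqrt{\left(\left(\left(-32237 + 81709\right) - \frac{124847}{-51}\right) + 1\right) - 13372} = \sqrt{\left(\left(49472 - - \frac{124847}{51}\right) + 1\right) - 13372} = \sqrt{\left(\left(49472 + \frac{124847}{51}\right) + 1\right) - 13372} = \sqrt{\left(\frac{2647919}{51} + 1\right) - 13372} = \sqrt{\frac{2647970}{51} - 13372} = \sqrt{\frac{1965998}{51}} = \frac{\sqrt{100265898}}{51}$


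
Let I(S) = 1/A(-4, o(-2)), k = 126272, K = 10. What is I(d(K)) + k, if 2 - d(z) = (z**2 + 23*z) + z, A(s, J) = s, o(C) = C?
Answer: 505087/4 ≈ 1.2627e+5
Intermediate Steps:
d(z) = 2 - z**2 - 24*z (d(z) = 2 - ((z**2 + 23*z) + z) = 2 - (z**2 + 24*z) = 2 + (-z**2 - 24*z) = 2 - z**2 - 24*z)
I(S) = -1/4 (I(S) = 1/(-4) = -1/4)
I(d(K)) + k = -1/4 + 126272 = 505087/4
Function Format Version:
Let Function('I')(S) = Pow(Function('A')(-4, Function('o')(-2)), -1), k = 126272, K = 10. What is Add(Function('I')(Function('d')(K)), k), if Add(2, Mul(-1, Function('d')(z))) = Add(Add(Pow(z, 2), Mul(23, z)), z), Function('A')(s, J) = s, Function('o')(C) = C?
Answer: Rational(505087, 4) ≈ 1.2627e+5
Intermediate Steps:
Function('d')(z) = Add(2, Mul(-1, Pow(z, 2)), Mul(-24, z)) (Function('d')(z) = Add(2, Mul(-1, Add(Add(Pow(z, 2), Mul(23, z)), z))) = Add(2, Mul(-1, Add(Pow(z, 2), Mul(24, z)))) = Add(2, Add(Mul(-1, Pow(z, 2)), Mul(-24, z))) = Add(2, Mul(-1, Pow(z, 2)), Mul(-24, z)))
Function('I')(S) = Rational(-1, 4) (Function('I')(S) = Pow(-4, -1) = Rational(-1, 4))
Add(Function('I')(Function('d')(K)), k) = Add(Rational(-1, 4), 126272) = Rational(505087, 4)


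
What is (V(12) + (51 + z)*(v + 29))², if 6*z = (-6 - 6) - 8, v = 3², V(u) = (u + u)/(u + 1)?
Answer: 5000469796/1521 ≈ 3.2876e+6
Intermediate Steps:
V(u) = 2*u/(1 + u) (V(u) = (2*u)/(1 + u) = 2*u/(1 + u))
v = 9
z = -10/3 (z = ((-6 - 6) - 8)/6 = (-12 - 8)/6 = (⅙)*(-20) = -10/3 ≈ -3.3333)
(V(12) + (51 + z)*(v + 29))² = (2*12/(1 + 12) + (51 - 10/3)*(9 + 29))² = (2*12/13 + (143/3)*38)² = (2*12*(1/13) + 5434/3)² = (24/13 + 5434/3)² = (70714/39)² = 5000469796/1521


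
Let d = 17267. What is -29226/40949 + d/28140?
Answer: -115353257/1152304860 ≈ -0.10011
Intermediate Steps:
-29226/40949 + d/28140 = -29226/40949 + 17267/28140 = -115353257/1152304860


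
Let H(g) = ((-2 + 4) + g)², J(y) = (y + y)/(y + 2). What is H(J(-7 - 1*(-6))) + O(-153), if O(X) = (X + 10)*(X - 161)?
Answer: 44902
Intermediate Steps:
J(y) = 2*y/(2 + y) (J(y) = (2*y)/(2 + y) = 2*y/(2 + y))
H(g) = (2 + g)²
O(X) = (-161 + X)*(10 + X) (O(X) = (10 + X)*(-161 + X) = (-161 + X)*(10 + X))
H(J(-7 - 1*(-6))) + O(-153) = (2 + 2*(-7 - 1*(-6))/(2 + (-7 - 1*(-6))))² + (-1610 + (-153)² - 151*(-153)) = (2 + 2*(-7 + 6)/(2 + (-7 + 6)))² + (-1610 + 23409 + 23103) = (2 + 2*(-1)/(2 - 1))² + 44902 = (2 + 2*(-1)/1)² + 44902 = (2 + 2*(-1)*1)² + 44902 = (2 - 2)² + 44902 = 0² + 44902 = 0 + 44902 = 44902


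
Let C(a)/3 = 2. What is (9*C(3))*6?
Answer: 324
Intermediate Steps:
C(a) = 6 (C(a) = 3*2 = 6)
(9*C(3))*6 = (9*6)*6 = 54*6 = 324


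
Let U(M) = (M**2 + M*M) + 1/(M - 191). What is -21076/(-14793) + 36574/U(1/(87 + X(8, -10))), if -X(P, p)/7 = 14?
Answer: 137609048179592/42500289 ≈ 3.2378e+6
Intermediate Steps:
X(P, p) = -98 (X(P, p) = -7*14 = -98)
U(M) = 1/(-191 + M) + 2*M**2 (U(M) = (M**2 + M**2) + 1/(-191 + M) = 2*M**2 + 1/(-191 + M) = 1/(-191 + M) + 2*M**2)
-21076/(-14793) + 36574/U(1/(87 + X(8, -10))) = -21076/(-14793) + 36574/(((1 - 382/(87 - 98)**2 + 2*(1/(87 - 98))**3)/(-191 + 1/(87 - 98)))) = -21076*(-1/14793) + 36574/(((1 - 382*(1/(-11))**2 + 2*(1/(-11))**3)/(-191 + 1/(-11)))) = 21076/14793 + 36574/(((1 - 382*(-1/11)**2 + 2*(-1/11)**3)/(-191 - 1/11))) = 21076/14793 + 36574/(((1 - 382*1/121 + 2*(-1/1331))/(-2102/11))) = 21076/14793 + 36574/((-11*(1 - 382/121 - 2/1331)/2102)) = 21076/14793 + 36574/((-11/2102*(-2873/1331))) = 21076/14793 + 36574/(2873/254342) = 21076/14793 + 36574*(254342/2873) = 21076/14793 + 9302304308/2873 = 137609048179592/42500289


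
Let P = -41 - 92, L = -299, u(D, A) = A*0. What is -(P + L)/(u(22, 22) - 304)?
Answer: -27/19 ≈ -1.4211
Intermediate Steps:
u(D, A) = 0
P = -133
-(P + L)/(u(22, 22) - 304) = -(-133 - 299)/(0 - 304) = -(-432)/(-304) = -(-432)*(-1)/304 = -1*27/19 = -27/19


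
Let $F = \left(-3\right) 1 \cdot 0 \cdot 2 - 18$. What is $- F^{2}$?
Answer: $-324$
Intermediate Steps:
$F = -18$ ($F = \left(-3\right) 0 - 18 = 0 - 18 = -18$)
$- F^{2} = - \left(-18\right)^{2} = \left(-1\right) 324 = -324$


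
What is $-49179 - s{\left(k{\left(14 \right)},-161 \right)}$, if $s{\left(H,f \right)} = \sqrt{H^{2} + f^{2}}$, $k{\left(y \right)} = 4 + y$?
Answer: $-49179 - \sqrt{26245} \approx -49341.0$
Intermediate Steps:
$-49179 - s{\left(k{\left(14 \right)},-161 \right)} = -49179 - \sqrt{\left(4 + 14\right)^{2} + \left(-161\right)^{2}} = -49179 - \sqrt{18^{2} + 25921} = -49179 - \sqrt{324 + 25921} = -49179 - \sqrt{26245}$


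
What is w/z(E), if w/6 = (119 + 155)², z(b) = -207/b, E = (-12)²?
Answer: -7207296/23 ≈ -3.1336e+5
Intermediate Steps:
E = 144
w = 450456 (w = 6*(119 + 155)² = 6*274² = 6*75076 = 450456)
w/z(E) = 450456/((-207/144)) = 450456/((-207*1/144)) = 450456/(-23/16) = 450456*(-16/23) = -7207296/23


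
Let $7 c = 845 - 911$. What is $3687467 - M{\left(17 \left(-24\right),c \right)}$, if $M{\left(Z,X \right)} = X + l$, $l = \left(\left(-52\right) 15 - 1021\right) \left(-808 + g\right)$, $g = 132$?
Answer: $\frac{17290003}{7} \approx 2.47 \cdot 10^{6}$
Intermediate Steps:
$l = 1217476$ ($l = \left(\left(-52\right) 15 - 1021\right) \left(-808 + 132\right) = \left(-780 - 1021\right) \left(-676\right) = \left(-1801\right) \left(-676\right) = 1217476$)
$c = - \frac{66}{7}$ ($c = \frac{845 - 911}{7} = \frac{1}{7} \left(-66\right) = - \frac{66}{7} \approx -9.4286$)
$M{\left(Z,X \right)} = 1217476 + X$ ($M{\left(Z,X \right)} = X + 1217476 = 1217476 + X$)
$3687467 - M{\left(17 \left(-24\right),c \right)} = 3687467 - \left(1217476 - \frac{66}{7}\right) = 3687467 - \frac{8522266}{7} = \frac{17290003}{7}$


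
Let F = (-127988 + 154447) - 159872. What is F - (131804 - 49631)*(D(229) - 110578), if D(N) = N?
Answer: 9067574964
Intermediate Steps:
F = -133413 (F = 26459 - 159872 = -133413)
F - (131804 - 49631)*(D(229) - 110578) = -133413 - (131804 - 49631)*(229 - 110578) = -133413 - 82173*(-110349) = -133413 - 1*(-9067708377) = -133413 + 9067708377 = 9067574964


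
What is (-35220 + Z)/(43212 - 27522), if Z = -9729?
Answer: -14983/5230 ≈ -2.8648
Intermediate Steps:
(-35220 + Z)/(43212 - 27522) = (-35220 - 9729)/(43212 - 27522) = -44949/15690 = -44949*1/15690 = -14983/5230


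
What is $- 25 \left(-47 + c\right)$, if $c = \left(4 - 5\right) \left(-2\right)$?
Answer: $1125$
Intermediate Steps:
$c = 2$ ($c = \left(-1\right) \left(-2\right) = 2$)
$- 25 \left(-47 + c\right) = - 25 \left(-47 + 2\right) = \left(-25\right) \left(-45\right) = 1125$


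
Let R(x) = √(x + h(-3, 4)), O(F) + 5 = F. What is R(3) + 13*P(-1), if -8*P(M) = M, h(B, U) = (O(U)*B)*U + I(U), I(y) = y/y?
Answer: 45/8 ≈ 5.6250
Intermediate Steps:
O(F) = -5 + F
I(y) = 1
h(B, U) = 1 + B*U*(-5 + U) (h(B, U) = ((-5 + U)*B)*U + 1 = (B*(-5 + U))*U + 1 = B*U*(-5 + U) + 1 = 1 + B*U*(-5 + U))
R(x) = √(13 + x) (R(x) = √(x + (1 - 3*4*(-5 + 4))) = √(x + (1 - 3*4*(-1))) = √(x + (1 + 12)) = √(x + 13) = √(13 + x))
P(M) = -M/8
R(3) + 13*P(-1) = √(13 + 3) + 13*(-⅛*(-1)) = √16 + 13*(⅛) = 4 + 13/8 = 45/8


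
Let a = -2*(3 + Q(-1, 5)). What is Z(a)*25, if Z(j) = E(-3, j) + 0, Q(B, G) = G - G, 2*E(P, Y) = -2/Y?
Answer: 25/6 ≈ 4.1667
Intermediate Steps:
E(P, Y) = -1/Y (E(P, Y) = (-2/Y)/2 = -1/Y)
Q(B, G) = 0
a = -6 (a = -2*(3 + 0) = -2*3 = -6)
Z(j) = -1/j (Z(j) = -1/j + 0 = -1/j)
Z(a)*25 = -1/(-6)*25 = -1*(-⅙)*25 = (⅙)*25 = 25/6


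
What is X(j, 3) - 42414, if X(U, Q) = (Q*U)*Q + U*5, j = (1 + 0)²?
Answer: -42400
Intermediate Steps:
j = 1 (j = 1² = 1)
X(U, Q) = 5*U + U*Q² (X(U, Q) = U*Q² + 5*U = 5*U + U*Q²)
X(j, 3) - 42414 = 1*(5 + 3²) - 42414 = 1*(5 + 9) - 42414 = 1*14 - 42414 = 14 - 42414 = -42400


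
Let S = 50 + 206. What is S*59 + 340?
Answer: 15444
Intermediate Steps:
S = 256
S*59 + 340 = 256*59 + 340 = 15104 + 340 = 15444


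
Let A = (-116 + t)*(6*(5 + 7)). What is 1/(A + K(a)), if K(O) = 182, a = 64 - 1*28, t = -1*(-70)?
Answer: -1/3130 ≈ -0.00031949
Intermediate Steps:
t = 70
a = 36 (a = 64 - 28 = 36)
A = -3312 (A = (-116 + 70)*(6*(5 + 7)) = -276*12 = -46*72 = -3312)
1/(A + K(a)) = 1/(-3312 + 182) = 1/(-3130) = -1/3130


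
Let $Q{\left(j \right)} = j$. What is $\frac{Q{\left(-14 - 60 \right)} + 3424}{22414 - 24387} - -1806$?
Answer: $\frac{3559888}{1973} \approx 1804.3$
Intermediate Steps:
$\frac{Q{\left(-14 - 60 \right)} + 3424}{22414 - 24387} - -1806 = \frac{\left(-14 - 60\right) + 3424}{22414 - 24387} - -1806 = \frac{-74 + 3424}{-1973} + 1806 = 3350 \left(- \frac{1}{1973}\right) + 1806 = - \frac{3350}{1973} + 1806 = \frac{3559888}{1973}$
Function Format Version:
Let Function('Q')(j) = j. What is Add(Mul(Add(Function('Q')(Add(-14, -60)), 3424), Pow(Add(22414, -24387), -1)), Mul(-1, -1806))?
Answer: Rational(3559888, 1973) ≈ 1804.3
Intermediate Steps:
Add(Mul(Add(Function('Q')(Add(-14, -60)), 3424), Pow(Add(22414, -24387), -1)), Mul(-1, -1806)) = Add(Mul(Add(Add(-14, -60), 3424), Pow(Add(22414, -24387), -1)), Mul(-1, -1806)) = Add(Mul(Add(-74, 3424), Pow(-1973, -1)), 1806) = Add(Mul(3350, Rational(-1, 1973)), 1806) = Add(Rational(-3350, 1973), 1806) = Rational(3559888, 1973)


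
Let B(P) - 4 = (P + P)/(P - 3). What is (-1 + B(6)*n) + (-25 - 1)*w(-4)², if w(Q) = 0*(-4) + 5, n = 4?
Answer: -619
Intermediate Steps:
B(P) = 4 + 2*P/(-3 + P) (B(P) = 4 + (P + P)/(P - 3) = 4 + (2*P)/(-3 + P) = 4 + 2*P/(-3 + P))
w(Q) = 5 (w(Q) = 0 + 5 = 5)
(-1 + B(6)*n) + (-25 - 1)*w(-4)² = (-1 + (6*(-2 + 6)/(-3 + 6))*4) + (-25 - 1)*5² = (-1 + (6*4/3)*4) - 26*25 = (-1 + (6*(⅓)*4)*4) - 650 = (-1 + 8*4) - 650 = (-1 + 32) - 650 = 31 - 650 = -619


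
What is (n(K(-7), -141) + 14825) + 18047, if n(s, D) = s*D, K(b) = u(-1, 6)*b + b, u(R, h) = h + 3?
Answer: 42742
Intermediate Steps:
u(R, h) = 3 + h
K(b) = 10*b (K(b) = (3 + 6)*b + b = 9*b + b = 10*b)
n(s, D) = D*s
(n(K(-7), -141) + 14825) + 18047 = (-1410*(-7) + 14825) + 18047 = (-141*(-70) + 14825) + 18047 = (9870 + 14825) + 18047 = 24695 + 18047 = 42742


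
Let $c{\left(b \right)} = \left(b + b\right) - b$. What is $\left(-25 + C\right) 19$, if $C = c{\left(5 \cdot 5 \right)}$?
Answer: $0$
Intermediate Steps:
$c{\left(b \right)} = b$ ($c{\left(b \right)} = 2 b - b = b$)
$C = 25$ ($C = 5 \cdot 5 = 25$)
$\left(-25 + C\right) 19 = \left(-25 + 25\right) 19 = 0 \cdot 19 = 0$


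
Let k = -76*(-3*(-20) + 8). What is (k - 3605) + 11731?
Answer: 2958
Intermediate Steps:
k = -5168 (k = -76*(60 + 8) = -76*68 = -5168)
(k - 3605) + 11731 = (-5168 - 3605) + 11731 = -8773 + 11731 = 2958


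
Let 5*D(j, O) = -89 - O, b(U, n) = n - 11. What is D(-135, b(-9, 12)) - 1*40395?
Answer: -40413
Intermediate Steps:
b(U, n) = -11 + n
D(j, O) = -89/5 - O/5 (D(j, O) = (-89 - O)/5 = -89/5 - O/5)
D(-135, b(-9, 12)) - 1*40395 = (-89/5 - (-11 + 12)/5) - 1*40395 = (-89/5 - ⅕*1) - 40395 = (-89/5 - ⅕) - 40395 = -18 - 40395 = -40413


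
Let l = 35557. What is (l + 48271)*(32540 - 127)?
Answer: 2717116964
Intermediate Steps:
(l + 48271)*(32540 - 127) = (35557 + 48271)*(32540 - 127) = 83828*32413 = 2717116964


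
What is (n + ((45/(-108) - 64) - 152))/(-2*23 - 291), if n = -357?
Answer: 6881/4044 ≈ 1.7015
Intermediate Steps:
(n + ((45/(-108) - 64) - 152))/(-2*23 - 291) = (-357 + ((45/(-108) - 64) - 152))/(-2*23 - 291) = (-357 + ((45*(-1/108) - 64) - 152))/(-46 - 291) = (-357 + ((-5/12 - 64) - 152))/(-337) = (-357 + (-773/12 - 152))*(-1/337) = (-357 - 2597/12)*(-1/337) = -6881/12*(-1/337) = 6881/4044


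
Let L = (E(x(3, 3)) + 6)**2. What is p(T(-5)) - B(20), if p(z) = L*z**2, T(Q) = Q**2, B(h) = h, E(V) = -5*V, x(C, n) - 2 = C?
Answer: 225605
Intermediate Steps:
x(C, n) = 2 + C
L = 361 (L = (-5*(2 + 3) + 6)**2 = (-5*5 + 6)**2 = (-25 + 6)**2 = (-19)**2 = 361)
p(z) = 361*z**2
p(T(-5)) - B(20) = 361*((-5)**2)**2 - 1*20 = 361*25**2 - 20 = 361*625 - 20 = 225625 - 20 = 225605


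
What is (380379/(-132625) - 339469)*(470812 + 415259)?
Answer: -39893093056955784/132625 ≈ -3.0080e+11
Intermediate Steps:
(380379/(-132625) - 339469)*(470812 + 415259) = (380379*(-1/132625) - 339469)*886071 = (-380379/132625 - 339469)*886071 = -45022456504/132625*886071 = -39893093056955784/132625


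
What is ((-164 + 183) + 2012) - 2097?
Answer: -66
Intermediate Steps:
((-164 + 183) + 2012) - 2097 = (19 + 2012) - 2097 = 2031 - 2097 = -66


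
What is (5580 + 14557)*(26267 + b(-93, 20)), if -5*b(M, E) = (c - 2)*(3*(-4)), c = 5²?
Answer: 2650250707/5 ≈ 5.3005e+8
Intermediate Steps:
c = 25
b(M, E) = 276/5 (b(M, E) = -(25 - 2)*3*(-4)/5 = -23*(-12)/5 = -⅕*(-276) = 276/5)
(5580 + 14557)*(26267 + b(-93, 20)) = (5580 + 14557)*(26267 + 276/5) = 20137*(131611/5) = 2650250707/5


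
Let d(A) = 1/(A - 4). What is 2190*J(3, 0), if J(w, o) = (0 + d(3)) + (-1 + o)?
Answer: -4380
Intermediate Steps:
d(A) = 1/(-4 + A)
J(w, o) = -2 + o (J(w, o) = (0 + 1/(-4 + 3)) + (-1 + o) = (0 + 1/(-1)) + (-1 + o) = (0 - 1) + (-1 + o) = -1 + (-1 + o) = -2 + o)
2190*J(3, 0) = 2190*(-2 + 0) = 2190*(-2) = -4380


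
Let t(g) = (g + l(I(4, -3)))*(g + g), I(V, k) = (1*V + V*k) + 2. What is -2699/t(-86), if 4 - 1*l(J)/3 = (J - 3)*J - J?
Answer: -2699/43688 ≈ -0.061779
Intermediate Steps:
I(V, k) = 2 + V + V*k (I(V, k) = (V + V*k) + 2 = 2 + V + V*k)
l(J) = 12 + 3*J - 3*J*(-3 + J) (l(J) = 12 - 3*((J - 3)*J - J) = 12 - 3*((-3 + J)*J - J) = 12 - 3*(J*(-3 + J) - J) = 12 - 3*(-J + J*(-3 + J)) = 12 + (3*J - 3*J*(-3 + J)) = 12 + 3*J - 3*J*(-3 + J))
t(g) = 2*g*(-168 + g) (t(g) = (g + (12 - 3*(2 + 4 + 4*(-3))**2 + 12*(2 + 4 + 4*(-3))))*(g + g) = (g + (12 - 3*(2 + 4 - 12)**2 + 12*(2 + 4 - 12)))*(2*g) = (g + (12 - 3*(-6)**2 + 12*(-6)))*(2*g) = (g + (12 - 3*36 - 72))*(2*g) = (g + (12 - 108 - 72))*(2*g) = (g - 168)*(2*g) = (-168 + g)*(2*g) = 2*g*(-168 + g))
-2699/t(-86) = -2699*(-1/(172*(-168 - 86))) = -2699/(2*(-86)*(-254)) = -2699/43688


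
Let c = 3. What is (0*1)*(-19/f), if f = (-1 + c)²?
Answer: 0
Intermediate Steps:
f = 4 (f = (-1 + 3)² = 2² = 4)
(0*1)*(-19/f) = (0*1)*(-19/4) = 0*(-19*¼) = 0*(-19/4) = 0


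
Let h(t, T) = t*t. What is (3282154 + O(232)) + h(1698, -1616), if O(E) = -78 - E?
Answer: 6165048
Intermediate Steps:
h(t, T) = t²
(3282154 + O(232)) + h(1698, -1616) = (3282154 + (-78 - 1*232)) + 1698² = (3282154 + (-78 - 232)) + 2883204 = (3282154 - 310) + 2883204 = 3281844 + 2883204 = 6165048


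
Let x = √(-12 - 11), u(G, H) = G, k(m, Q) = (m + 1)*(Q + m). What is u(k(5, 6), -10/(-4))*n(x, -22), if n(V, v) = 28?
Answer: 1848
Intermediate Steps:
k(m, Q) = (1 + m)*(Q + m)
x = I*√23 (x = √(-23) = I*√23 ≈ 4.7958*I)
u(k(5, 6), -10/(-4))*n(x, -22) = (6 + 5 + 5² + 6*5)*28 = (6 + 5 + 25 + 30)*28 = 66*28 = 1848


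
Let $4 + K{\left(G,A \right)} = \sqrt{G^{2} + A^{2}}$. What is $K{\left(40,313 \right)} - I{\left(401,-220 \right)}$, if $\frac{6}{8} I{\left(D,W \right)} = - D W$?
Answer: $- \frac{352892}{3} + \sqrt{99569} \approx -1.1732 \cdot 10^{5}$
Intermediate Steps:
$I{\left(D,W \right)} = - \frac{4 D W}{3}$ ($I{\left(D,W \right)} = \frac{4 - D W}{3} = \frac{4 \left(- D W\right)}{3} = - \frac{4 D W}{3}$)
$K{\left(G,A \right)} = -4 + \sqrt{A^{2} + G^{2}}$ ($K{\left(G,A \right)} = -4 + \sqrt{G^{2} + A^{2}} = -4 + \sqrt{A^{2} + G^{2}}$)
$K{\left(40,313 \right)} - I{\left(401,-220 \right)} = \left(-4 + \sqrt{313^{2} + 40^{2}}\right) - \left(- \frac{4}{3}\right) 401 \left(-220\right) = \left(-4 + \sqrt{97969 + 1600}\right) - \frac{352880}{3} = \left(-4 + \sqrt{99569}\right) - \frac{352880}{3} = - \frac{352892}{3} + \sqrt{99569}$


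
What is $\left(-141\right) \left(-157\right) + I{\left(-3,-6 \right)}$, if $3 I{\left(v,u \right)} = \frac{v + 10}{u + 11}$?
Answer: $\frac{332062}{15} \approx 22137.0$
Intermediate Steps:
$I{\left(v,u \right)} = \frac{10 + v}{3 \left(11 + u\right)}$ ($I{\left(v,u \right)} = \frac{\left(v + 10\right) \frac{1}{u + 11}}{3} = \frac{\left(10 + v\right) \frac{1}{11 + u}}{3} = \frac{\frac{1}{11 + u} \left(10 + v\right)}{3} = \frac{10 + v}{3 \left(11 + u\right)}$)
$\left(-141\right) \left(-157\right) + I{\left(-3,-6 \right)} = \left(-141\right) \left(-157\right) + \frac{10 - 3}{3 \left(11 - 6\right)} = 22137 + \frac{1}{3} \cdot \frac{1}{5} \cdot 7 = 22137 + \frac{7}{15} = \frac{332062}{15}$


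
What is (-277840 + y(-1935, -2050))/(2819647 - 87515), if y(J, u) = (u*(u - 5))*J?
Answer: -4075974545/1366066 ≈ -2983.7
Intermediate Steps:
y(J, u) = J*u*(-5 + u) (y(J, u) = (u*(-5 + u))*J = J*u*(-5 + u))
(-277840 + y(-1935, -2050))/(2819647 - 87515) = (-277840 - 1935*(-2050)*(-5 - 2050))/(2819647 - 87515) = (-277840 - 1935*(-2050)*(-2055))/2732132 = (-277840 - 8151671250)*(1/2732132) = -8151949090*1/2732132 = -4075974545/1366066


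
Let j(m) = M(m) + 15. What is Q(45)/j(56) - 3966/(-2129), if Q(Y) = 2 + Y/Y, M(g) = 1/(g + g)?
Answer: 7382190/3578849 ≈ 2.0627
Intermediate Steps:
M(g) = 1/(2*g)
Q(Y) = 3 (Q(Y) = 2 + 1 = 3)
j(m) = 15 + 1/(2*m) (j(m) = 1/(2*m) + 15 = 15 + 1/(2*m))
Q(45)/j(56) - 3966/(-2129) = 3/(15 + (1/2)/56) - 3966/(-2129) = 3/(15 + (1/2)*(1/56)) - 3966*(-1/2129) = 3/(15 + 1/112) + 3966/2129 = 3/(1681/112) + 3966/2129 = 3*(112/1681) + 3966/2129 = 336/1681 + 3966/2129 = 7382190/3578849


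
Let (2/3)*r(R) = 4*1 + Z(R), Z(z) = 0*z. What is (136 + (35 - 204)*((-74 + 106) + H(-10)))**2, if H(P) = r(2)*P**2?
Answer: 11378915584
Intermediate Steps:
Z(z) = 0
r(R) = 6 (r(R) = 3*(4*1 + 0)/2 = 3*(4 + 0)/2 = (3/2)*4 = 6)
H(P) = 6*P**2
(136 + (35 - 204)*((-74 + 106) + H(-10)))**2 = (136 + (35 - 204)*((-74 + 106) + 6*(-10)**2))**2 = (136 - 169*(32 + 6*100))**2 = (136 - 169*(32 + 600))**2 = (136 - 169*632)**2 = (136 - 106808)**2 = (-106672)**2 = 11378915584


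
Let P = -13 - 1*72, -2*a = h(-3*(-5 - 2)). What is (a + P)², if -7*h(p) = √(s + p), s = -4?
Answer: (1190 - √17)²/196 ≈ 7175.0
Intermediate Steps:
h(p) = -√(-4 + p)/7
a = √17/14 (a = -(-1)*√(-4 - 3*(-5 - 2))/14 = -(-1)*√(-4 - 3*(-7))/14 = -(-1)*√(-4 + 21)/14 = -(-1)*√17/14 = √17/14 ≈ 0.29451)
P = -85 (P = -13 - 72 = -85)
(a + P)² = (√17/14 - 85)² = (-85 + √17/14)²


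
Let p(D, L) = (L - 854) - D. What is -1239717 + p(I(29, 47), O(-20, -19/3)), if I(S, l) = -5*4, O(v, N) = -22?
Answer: -1240573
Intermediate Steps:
I(S, l) = -20
p(D, L) = -854 + L - D (p(D, L) = (-854 + L) - D = -854 + L - D)
-1239717 + p(I(29, 47), O(-20, -19/3)) = -1239717 + (-854 - 22 - 1*(-20)) = -1239717 + (-854 - 22 + 20) = -1239717 - 856 = -1240573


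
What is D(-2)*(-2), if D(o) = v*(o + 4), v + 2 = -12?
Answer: 56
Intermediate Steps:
v = -14 (v = -2 - 12 = -14)
D(o) = -56 - 14*o (D(o) = -14*(o + 4) = -14*(4 + o) = -56 - 14*o)
D(-2)*(-2) = (-56 - 14*(-2))*(-2) = (-56 + 28)*(-2) = -28*(-2) = 56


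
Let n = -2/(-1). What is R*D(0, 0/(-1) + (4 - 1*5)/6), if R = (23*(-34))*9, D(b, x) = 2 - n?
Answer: 0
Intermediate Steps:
n = 2 (n = -2*(-1) = 2)
D(b, x) = 0 (D(b, x) = 2 - 1*2 = 2 - 2 = 0)
R = -7038 (R = -782*9 = -7038)
R*D(0, 0/(-1) + (4 - 1*5)/6) = -7038*0 = 0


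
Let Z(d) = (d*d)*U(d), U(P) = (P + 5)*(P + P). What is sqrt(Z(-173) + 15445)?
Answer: sqrt(1739728357) ≈ 41710.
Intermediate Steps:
U(P) = 2*P*(5 + P) (U(P) = (5 + P)*(2*P) = 2*P*(5 + P))
Z(d) = 2*d**3*(5 + d) (Z(d) = (d*d)*(2*d*(5 + d)) = d**2*(2*d*(5 + d)) = 2*d**3*(5 + d))
sqrt(Z(-173) + 15445) = sqrt(2*(-173)**3*(5 - 173) + 15445) = sqrt(2*(-5177717)*(-168) + 15445) = sqrt(1739712912 + 15445) = sqrt(1739728357)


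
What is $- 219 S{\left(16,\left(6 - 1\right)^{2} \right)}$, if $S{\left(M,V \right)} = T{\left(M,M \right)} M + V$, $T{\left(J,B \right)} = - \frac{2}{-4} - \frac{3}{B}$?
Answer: $-6570$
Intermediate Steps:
$T{\left(J,B \right)} = \frac{1}{2} - \frac{3}{B}$ ($T{\left(J,B \right)} = \left(-2\right) \left(- \frac{1}{4}\right) - \frac{3}{B} = \frac{1}{2} - \frac{3}{B}$)
$S{\left(M,V \right)} = -3 + V + \frac{M}{2}$ ($S{\left(M,V \right)} = \frac{-6 + M}{2 M} M + V = \left(-3 + \frac{M}{2}\right) + V = -3 + V + \frac{M}{2}$)
$- 219 S{\left(16,\left(6 - 1\right)^{2} \right)} = - 219 \left(-3 + \left(6 - 1\right)^{2} + \frac{1}{2} \cdot 16\right) = - 219 \left(-3 + 5^{2} + 8\right) = - 219 \left(-3 + 25 + 8\right) = \left(-219\right) 30 = -6570$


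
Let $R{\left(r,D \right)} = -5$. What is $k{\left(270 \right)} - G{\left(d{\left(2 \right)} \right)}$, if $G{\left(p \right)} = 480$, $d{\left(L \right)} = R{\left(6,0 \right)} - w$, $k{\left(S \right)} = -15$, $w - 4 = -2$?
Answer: $-495$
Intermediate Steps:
$w = 2$ ($w = 4 - 2 = 2$)
$d{\left(L \right)} = -7$ ($d{\left(L \right)} = -5 - 2 = -7$)
$k{\left(270 \right)} - G{\left(d{\left(2 \right)} \right)} = -15 - 480 = -495$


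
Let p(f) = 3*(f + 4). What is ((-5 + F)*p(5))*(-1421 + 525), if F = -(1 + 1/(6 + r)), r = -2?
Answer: 151200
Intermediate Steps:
p(f) = 12 + 3*f (p(f) = 3*(4 + f) = 12 + 3*f)
F = -5/4 (F = -(1 + 1/(6 - 2)) = -(1 + 1/4) = -(1 + ¼) = -1*5/4 = -5/4 ≈ -1.2500)
((-5 + F)*p(5))*(-1421 + 525) = ((-5 - 5/4)*(12 + 3*5))*(-1421 + 525) = -25*(12 + 15)/4*(-896) = -25/4*27*(-896) = -675/4*(-896) = 151200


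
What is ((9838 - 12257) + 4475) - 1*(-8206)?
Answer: 10262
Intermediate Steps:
((9838 - 12257) + 4475) - 1*(-8206) = (-2419 + 4475) + 8206 = 2056 + 8206 = 10262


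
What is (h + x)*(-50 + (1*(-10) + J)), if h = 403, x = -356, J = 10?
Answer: -2350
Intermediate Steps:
(h + x)*(-50 + (1*(-10) + J)) = (403 - 356)*(-50 + (1*(-10) + 10)) = 47*(-50 + (-10 + 10)) = 47*(-50 + 0) = 47*(-50) = -2350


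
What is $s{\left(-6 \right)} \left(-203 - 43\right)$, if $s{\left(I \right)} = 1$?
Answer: $-246$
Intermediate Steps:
$s{\left(-6 \right)} \left(-203 - 43\right) = 1 \left(-203 - 43\right) = 1 \left(-246\right) = -246$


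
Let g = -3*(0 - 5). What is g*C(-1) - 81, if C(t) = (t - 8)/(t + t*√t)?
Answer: -27/2 - 135*I/2 ≈ -13.5 - 67.5*I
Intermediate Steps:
C(t) = (-8 + t)/(t + t^(3/2))
g = 15 (g = -3*(-5) = 15)
g*C(-1) - 81 = 15*((-8 - 1)/(-1 + (-1)^(3/2))) - 81 = 15*(-9/(-1 - I)) - 81 = 15*(((-1 + I)/2)*(-9)) - 81 = 15*(-9*(-1 + I)/2) - 81 = -135*(-1 + I)/2 - 81 = -81 - 135*(-1 + I)/2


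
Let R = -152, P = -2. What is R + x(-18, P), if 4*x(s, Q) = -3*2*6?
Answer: -161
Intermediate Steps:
x(s, Q) = -9 (x(s, Q) = (-3*2*6)/4 = (-6*6)/4 = (¼)*(-36) = -9)
R + x(-18, P) = -152 - 9 = -161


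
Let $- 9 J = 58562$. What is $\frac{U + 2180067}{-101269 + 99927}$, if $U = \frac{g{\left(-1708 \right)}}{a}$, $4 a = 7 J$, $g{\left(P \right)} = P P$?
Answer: $- \frac{9118148613}{5613586} \approx -1624.3$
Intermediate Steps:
$J = - \frac{58562}{9}$ ($J = \left(- \frac{1}{9}\right) 58562 = - \frac{58562}{9} \approx -6506.9$)
$g{\left(P \right)} = P^{2}$
$a = - \frac{204967}{18}$ ($a = \frac{7 \left(- \frac{58562}{9}\right)}{4} = \frac{1}{4} \left(- \frac{409934}{9}\right) = - \frac{204967}{18} \approx -11387.0$)
$U = - \frac{1071648}{4183}$ ($U = \frac{\left(-1708\right)^{2}}{- \frac{204967}{18}} = 2917264 \left(- \frac{18}{204967}\right) = - \frac{1071648}{4183} \approx -256.19$)
$\frac{U + 2180067}{-101269 + 99927} = \frac{- \frac{1071648}{4183} + 2180067}{-101269 + 99927} = \frac{9118148613}{4183 \left(-1342\right)} = \frac{9118148613}{4183} \left(- \frac{1}{1342}\right) = - \frac{9118148613}{5613586}$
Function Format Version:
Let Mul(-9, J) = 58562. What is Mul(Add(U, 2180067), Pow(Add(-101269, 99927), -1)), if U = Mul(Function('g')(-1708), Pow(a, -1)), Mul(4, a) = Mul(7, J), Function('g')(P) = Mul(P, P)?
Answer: Rational(-9118148613, 5613586) ≈ -1624.3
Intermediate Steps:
J = Rational(-58562, 9) (J = Mul(Rational(-1, 9), 58562) = Rational(-58562, 9) ≈ -6506.9)
Function('g')(P) = Pow(P, 2)
a = Rational(-204967, 18) (a = Mul(Rational(1, 4), Mul(7, Rational(-58562, 9))) = Mul(Rational(1, 4), Rational(-409934, 9)) = Rational(-204967, 18) ≈ -11387.)
U = Rational(-1071648, 4183) (U = Mul(Pow(-1708, 2), Pow(Rational(-204967, 18), -1)) = Mul(2917264, Rational(-18, 204967)) = Rational(-1071648, 4183) ≈ -256.19)
Mul(Add(U, 2180067), Pow(Add(-101269, 99927), -1)) = Mul(Add(Rational(-1071648, 4183), 2180067), Pow(Add(-101269, 99927), -1)) = Mul(Rational(9118148613, 4183), Pow(-1342, -1)) = Mul(Rational(9118148613, 4183), Rational(-1, 1342)) = Rational(-9118148613, 5613586)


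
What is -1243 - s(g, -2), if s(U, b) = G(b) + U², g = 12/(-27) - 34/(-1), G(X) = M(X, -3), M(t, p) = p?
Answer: -191644/81 ≈ -2366.0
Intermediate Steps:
G(X) = -3
g = 302/9 (g = 12*(-1/27) - 34*(-1) = -4/9 + 34 = 302/9 ≈ 33.556)
s(U, b) = -3 + U²
-1243 - s(g, -2) = -1243 - (-3 + (302/9)²) = -1243 - (-3 + 91204/81) = -1243 - 1*90961/81 = -1243 - 90961/81 = -191644/81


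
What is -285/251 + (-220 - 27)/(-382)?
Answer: -46873/95882 ≈ -0.48886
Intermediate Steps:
-285/251 + (-220 - 27)/(-382) = -285*1/251 - 247*(-1/382) = -285/251 + 247/382 = -46873/95882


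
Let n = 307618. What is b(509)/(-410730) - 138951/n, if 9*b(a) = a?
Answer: -128449668908/284282867565 ≈ -0.45184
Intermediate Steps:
b(a) = a/9
b(509)/(-410730) - 138951/n = ((1/9)*509)/(-410730) - 138951/307618 = (509/9)*(-1/410730) - 138951*1/307618 = -509/3696570 - 138951/307618 = -128449668908/284282867565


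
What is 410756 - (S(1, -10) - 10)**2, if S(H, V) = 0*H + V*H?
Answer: 410356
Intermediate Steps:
S(H, V) = H*V (S(H, V) = 0 + H*V = H*V)
410756 - (S(1, -10) - 10)**2 = 410756 - (1*(-10) - 10)**2 = 410756 - (-10 - 10)**2 = 410756 - 1*(-20)**2 = 410756 - 1*400 = 410756 - 400 = 410356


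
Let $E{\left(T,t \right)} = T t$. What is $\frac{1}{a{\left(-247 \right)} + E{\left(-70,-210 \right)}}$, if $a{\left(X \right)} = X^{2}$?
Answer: $\frac{1}{75709} \approx 1.3208 \cdot 10^{-5}$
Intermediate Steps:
$\frac{1}{a{\left(-247 \right)} + E{\left(-70,-210 \right)}} = \frac{1}{\left(-247\right)^{2} - -14700} = \frac{1}{61009 + 14700} = \frac{1}{75709}$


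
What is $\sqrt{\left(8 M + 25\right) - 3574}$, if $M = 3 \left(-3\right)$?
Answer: $i \sqrt{3621} \approx 60.175 i$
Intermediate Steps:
$M = -9$
$\sqrt{\left(8 M + 25\right) - 3574} = \sqrt{\left(8 \left(-9\right) + 25\right) - 3574} = \sqrt{\left(-72 + 25\right) - 3574} = \sqrt{-47 - 3574} = \sqrt{-3621} = i \sqrt{3621}$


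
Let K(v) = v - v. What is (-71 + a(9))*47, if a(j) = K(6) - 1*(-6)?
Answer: -3055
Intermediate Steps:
K(v) = 0
a(j) = 6 (a(j) = 0 - 1*(-6) = 0 + 6 = 6)
(-71 + a(9))*47 = (-71 + 6)*47 = -65*47 = -3055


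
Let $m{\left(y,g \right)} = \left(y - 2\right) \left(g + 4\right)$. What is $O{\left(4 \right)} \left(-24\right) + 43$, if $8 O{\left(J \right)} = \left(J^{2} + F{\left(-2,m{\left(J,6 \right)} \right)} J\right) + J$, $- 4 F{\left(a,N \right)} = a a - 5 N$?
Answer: $-305$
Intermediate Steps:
$m{\left(y,g \right)} = \left(-2 + y\right) \left(4 + g\right)$
$F{\left(a,N \right)} = - \frac{a^{2}}{4} + \frac{5 N}{4}$ ($F{\left(a,N \right)} = - \frac{a a - 5 N}{4} = - \frac{a^{2} - 5 N}{4} = - \frac{a^{2}}{4} + \frac{5 N}{4}$)
$O{\left(J \right)} = \frac{J}{8} + \frac{J^{2}}{8} + \frac{J \left(-26 + \frac{25 J}{2}\right)}{8}$ ($O{\left(J \right)} = \frac{\left(J^{2} + \left(- \frac{\left(-2\right)^{2}}{4} + \frac{5 \left(-8 - 12 + 4 J + 6 J\right)}{4}\right) J\right) + J}{8} = \frac{\left(J^{2} + \left(\left(- \frac{1}{4}\right) 4 + \frac{5 \left(-8 - 12 + 4 J + 6 J\right)}{4}\right) J\right) + J}{8} = \frac{\left(J^{2} + \left(-1 + \frac{5 \left(-20 + 10 J\right)}{4}\right) J\right) + J}{8} = \frac{\left(J^{2} + \left(-1 + \left(-25 + \frac{25 J}{2}\right)\right) J\right) + J}{8} = \frac{\left(J^{2} + \left(-26 + \frac{25 J}{2}\right) J\right) + J}{8} = \frac{\left(J^{2} + J \left(-26 + \frac{25 J}{2}\right)\right) + J}{8} = \frac{J + J^{2} + J \left(-26 + \frac{25 J}{2}\right)}{8} = \frac{J}{8} + \frac{J^{2}}{8} + \frac{J \left(-26 + \frac{25 J}{2}\right)}{8}$)
$O{\left(4 \right)} \left(-24\right) + 43 = \frac{1}{16} \cdot 4 \left(-50 + 27 \cdot 4\right) \left(-24\right) + 43 = \frac{1}{16} \cdot 4 \left(-50 + 108\right) \left(-24\right) + 43 = \frac{1}{16} \cdot 4 \cdot 58 \left(-24\right) + 43 = \frac{29}{2} \left(-24\right) + 43 = -348 + 43 = -305$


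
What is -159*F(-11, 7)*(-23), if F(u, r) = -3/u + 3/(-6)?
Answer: -18285/22 ≈ -831.14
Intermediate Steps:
F(u, r) = -½ - 3/u (F(u, r) = -3/u + 3*(-⅙) = -3/u - ½ = -½ - 3/u)
-159*F(-11, 7)*(-23) = -159*(-6 - 1*(-11))/(2*(-11))*(-23) = -159*(-1)*(-6 + 11)/(2*11)*(-23) = -159*(-1)*5/(2*11)*(-23) = -159*(-5/22)*(-23) = (795/22)*(-23) = -18285/22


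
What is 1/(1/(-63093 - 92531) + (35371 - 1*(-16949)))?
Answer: 155624/8142247679 ≈ 1.9113e-5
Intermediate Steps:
1/(1/(-63093 - 92531) + (35371 - 1*(-16949))) = 1/(1/(-155624) + (35371 + 16949)) = 1/(-1/155624 + 52320) = 1/(8142247679/155624) = 155624/8142247679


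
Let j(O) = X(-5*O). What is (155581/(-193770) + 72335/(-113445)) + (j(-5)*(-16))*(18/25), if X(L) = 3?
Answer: -29310087877/814156950 ≈ -36.001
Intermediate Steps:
j(O) = 3
(155581/(-193770) + 72335/(-113445)) + (j(-5)*(-16))*(18/25) = (155581/(-193770) + 72335/(-113445)) + (3*(-16))*(18/25) = (155581*(-1/193770) + 72335*(-1/113445)) - 864/25 = (-155581/193770 - 14467/22689) - 48*18/25 = -234564737/162831390 - 864/25 = -29310087877/814156950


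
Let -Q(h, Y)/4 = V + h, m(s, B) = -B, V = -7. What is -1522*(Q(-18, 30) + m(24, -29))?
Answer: -196338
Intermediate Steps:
Q(h, Y) = 28 - 4*h (Q(h, Y) = -4*(-7 + h) = 28 - 4*h)
-1522*(Q(-18, 30) + m(24, -29)) = -1522*((28 - 4*(-18)) - 1*(-29)) = -1522*((28 + 72) + 29) = -1522*(100 + 29) = -1522*129 = -196338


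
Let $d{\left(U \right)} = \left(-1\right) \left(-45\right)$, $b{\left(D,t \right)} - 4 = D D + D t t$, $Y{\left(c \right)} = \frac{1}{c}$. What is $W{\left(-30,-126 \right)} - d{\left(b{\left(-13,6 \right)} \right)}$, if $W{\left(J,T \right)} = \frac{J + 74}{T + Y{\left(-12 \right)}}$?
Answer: $- \frac{68613}{1513} \approx -45.349$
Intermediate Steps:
$W{\left(J,T \right)} = \frac{74 + J}{- \frac{1}{12} + T}$ ($W{\left(J,T \right)} = \frac{J + 74}{T + \frac{1}{-12}} = \frac{74 + J}{T - \frac{1}{12}} = \frac{74 + J}{- \frac{1}{12} + T}$)
$b{\left(D,t \right)} = 4 + D^{2} + D t^{2}$ ($b{\left(D,t \right)} = 4 + \left(D D + D t t\right) = 4 + \left(D^{2} + D t^{2}\right) = 4 + D^{2} + D t^{2}$)
$d{\left(U \right)} = 45$
$W{\left(-30,-126 \right)} - d{\left(b{\left(-13,6 \right)} \right)} = \frac{12 \left(74 - 30\right)}{-1 + 12 \left(-126\right)} - 45 = 12 \frac{1}{-1 - 1512} \cdot 44 - 45 = 12 \frac{1}{-1513} \cdot 44 - 45 = 12 \left(- \frac{1}{1513}\right) 44 - 45 = - \frac{528}{1513} - 45 = - \frac{68613}{1513}$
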